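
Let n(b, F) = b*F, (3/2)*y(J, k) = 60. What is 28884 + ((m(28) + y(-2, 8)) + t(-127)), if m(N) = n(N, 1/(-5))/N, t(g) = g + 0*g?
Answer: 143984/5 ≈ 28797.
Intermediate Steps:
y(J, k) = 40 (y(J, k) = (⅔)*60 = 40)
t(g) = g (t(g) = g + 0 = g)
n(b, F) = F*b
m(N) = -⅕ (m(N) = (N/(-5))/N = (-N/5)/N = -⅕)
28884 + ((m(28) + y(-2, 8)) + t(-127)) = 28884 + ((-⅕ + 40) - 127) = 28884 + (199/5 - 127) = 28884 - 436/5 = 143984/5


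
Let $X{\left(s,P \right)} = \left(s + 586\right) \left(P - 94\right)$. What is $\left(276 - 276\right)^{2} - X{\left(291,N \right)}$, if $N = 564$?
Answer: $-412190$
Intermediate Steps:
$X{\left(s,P \right)} = \left(-94 + P\right) \left(586 + s\right)$ ($X{\left(s,P \right)} = \left(586 + s\right) \left(-94 + P\right) = \left(-94 + P\right) \left(586 + s\right)$)
$\left(276 - 276\right)^{2} - X{\left(291,N \right)} = \left(276 - 276\right)^{2} - \left(-55084 - 27354 + 586 \cdot 564 + 564 \cdot 291\right) = 0^{2} - \left(-55084 - 27354 + 330504 + 164124\right) = 0 - 412190 = -412190$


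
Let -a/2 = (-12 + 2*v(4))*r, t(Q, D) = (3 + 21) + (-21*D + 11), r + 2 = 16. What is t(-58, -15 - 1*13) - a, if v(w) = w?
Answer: 511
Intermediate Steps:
r = 14 (r = -2 + 16 = 14)
t(Q, D) = 35 - 21*D (t(Q, D) = 24 + (11 - 21*D) = 35 - 21*D)
a = 112 (a = -2*(-12 + 2*4)*14 = -2*(-12 + 8)*14 = -(-8)*14 = -2*(-56) = 112)
t(-58, -15 - 1*13) - a = (35 - 21*(-15 - 1*13)) - 1*112 = (35 - 21*(-15 - 13)) - 112 = (35 - 21*(-28)) - 112 = (35 + 588) - 112 = 623 - 112 = 511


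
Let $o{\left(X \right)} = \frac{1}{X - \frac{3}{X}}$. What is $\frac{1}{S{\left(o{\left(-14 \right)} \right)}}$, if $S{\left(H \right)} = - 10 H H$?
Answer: $- \frac{37249}{1960} \approx -19.005$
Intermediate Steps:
$S{\left(H \right)} = - 10 H^{2}$
$\frac{1}{S{\left(o{\left(-14 \right)} \right)}} = \frac{1}{\left(-10\right) \left(- \frac{14}{-3 + \left(-14\right)^{2}}\right)^{2}} = \frac{1}{\left(-10\right) \left(- \frac{14}{-3 + 196}\right)^{2}} = \frac{1}{\left(-10\right) \left(- \frac{14}{193}\right)^{2}} = \frac{1}{\left(-10\right) \frac{196}{37249}} = \frac{1}{- \frac{1960}{37249}} = - \frac{37249}{1960}$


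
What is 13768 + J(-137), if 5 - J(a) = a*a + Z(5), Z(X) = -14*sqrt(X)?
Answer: -4996 + 14*sqrt(5) ≈ -4964.7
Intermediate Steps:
J(a) = 5 - a**2 + 14*sqrt(5) (J(a) = 5 - (a*a - 14*sqrt(5)) = 5 - (a**2 - 14*sqrt(5)) = 5 + (-a**2 + 14*sqrt(5)) = 5 - a**2 + 14*sqrt(5))
13768 + J(-137) = 13768 + (5 - 1*(-137)**2 + 14*sqrt(5)) = 13768 + (5 - 1*18769 + 14*sqrt(5)) = 13768 + (5 - 18769 + 14*sqrt(5)) = 13768 + (-18764 + 14*sqrt(5)) = -4996 + 14*sqrt(5)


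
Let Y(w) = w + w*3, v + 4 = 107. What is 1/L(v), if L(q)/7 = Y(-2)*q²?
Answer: -1/594104 ≈ -1.6832e-6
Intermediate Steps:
v = 103 (v = -4 + 107 = 103)
Y(w) = 4*w (Y(w) = w + 3*w = 4*w)
L(q) = -56*q² (L(q) = 7*((4*(-2))*q²) = 7*(-8*q²) = -56*q²)
1/L(v) = 1/(-56*103²) = 1/(-56*10609) = 1/(-594104) = -1/594104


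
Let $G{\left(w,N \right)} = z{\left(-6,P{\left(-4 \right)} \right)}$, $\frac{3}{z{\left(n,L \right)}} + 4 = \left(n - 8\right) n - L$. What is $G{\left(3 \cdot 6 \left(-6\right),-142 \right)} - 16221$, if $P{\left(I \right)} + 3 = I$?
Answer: $- \frac{470408}{29} \approx -16221.0$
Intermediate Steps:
$P{\left(I \right)} = -3 + I$
$z{\left(n,L \right)} = \frac{3}{-4 - L + n \left(-8 + n\right)}$ ($z{\left(n,L \right)} = \frac{3}{-4 - \left(L - \left(n - 8\right) n\right)} = \frac{3}{-4 - \left(L - \left(-8 + n\right) n\right)} = \frac{3}{-4 - \left(L - n \left(-8 + n\right)\right)} = \frac{3}{-4 - L + n \left(-8 + n\right)}$)
$G{\left(w,N \right)} = \frac{1}{29}$ ($G{\left(w,N \right)} = \frac{3}{-4 + \left(-6\right)^{2} - \left(-3 - 4\right) - -48} = \frac{3}{-4 + 36 - -7 + 48} = \frac{3}{-4 + 36 + 7 + 48} = \frac{3}{87} = 3 \cdot \frac{1}{87} = \frac{1}{29}$)
$G{\left(3 \cdot 6 \left(-6\right),-142 \right)} - 16221 = \frac{1}{29} - 16221 = - \frac{470408}{29}$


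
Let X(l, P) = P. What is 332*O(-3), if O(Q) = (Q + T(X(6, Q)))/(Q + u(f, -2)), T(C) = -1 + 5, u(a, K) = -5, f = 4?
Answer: -83/2 ≈ -41.500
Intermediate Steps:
T(C) = 4
O(Q) = (4 + Q)/(-5 + Q) (O(Q) = (Q + 4)/(Q - 5) = (4 + Q)/(-5 + Q))
332*O(-3) = 332*((4 - 3)/(-5 - 3)) = 332*(1/(-8)) = 332*(-1/8*1) = 332*(-1/8) = -83/2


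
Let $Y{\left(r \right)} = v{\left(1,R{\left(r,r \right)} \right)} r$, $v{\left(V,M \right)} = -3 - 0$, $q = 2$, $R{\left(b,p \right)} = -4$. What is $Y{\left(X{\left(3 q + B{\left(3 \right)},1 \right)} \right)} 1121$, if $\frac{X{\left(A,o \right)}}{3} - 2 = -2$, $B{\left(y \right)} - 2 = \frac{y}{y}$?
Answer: $0$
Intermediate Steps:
$B{\left(y \right)} = 3$ ($B{\left(y \right)} = 2 + \frac{y}{y} = 2 + 1 = 3$)
$v{\left(V,M \right)} = -3$ ($v{\left(V,M \right)} = -3 + 0 = -3$)
$X{\left(A,o \right)} = 0$ ($X{\left(A,o \right)} = 6 + 3 \left(-2\right) = 6 - 6 = 0$)
$Y{\left(r \right)} = - 3 r$
$Y{\left(X{\left(3 q + B{\left(3 \right)},1 \right)} \right)} 1121 = \left(-3\right) 0 \cdot 1121 = 0 \cdot 1121 = 0$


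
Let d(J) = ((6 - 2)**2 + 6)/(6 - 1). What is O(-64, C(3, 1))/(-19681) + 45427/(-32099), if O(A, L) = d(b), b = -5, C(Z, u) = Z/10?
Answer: -4470950113/3158702095 ≈ -1.4154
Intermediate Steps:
C(Z, u) = Z/10 (C(Z, u) = Z*(1/10) = Z/10)
d(J) = 22/5 (d(J) = (4**2 + 6)/5 = (16 + 6)*(1/5) = 22*(1/5) = 22/5)
O(A, L) = 22/5
O(-64, C(3, 1))/(-19681) + 45427/(-32099) = (22/5)/(-19681) + 45427/(-32099) = (22/5)*(-1/19681) + 45427*(-1/32099) = -22/98405 - 45427/32099 = -4470950113/3158702095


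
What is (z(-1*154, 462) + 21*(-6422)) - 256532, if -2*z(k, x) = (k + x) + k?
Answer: -391471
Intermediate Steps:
z(k, x) = -k - x/2 (z(k, x) = -((k + x) + k)/2 = -(x + 2*k)/2 = -k - x/2)
(z(-1*154, 462) + 21*(-6422)) - 256532 = ((-(-1)*154 - 1/2*462) + 21*(-6422)) - 256532 = ((-1*(-154) - 231) - 134862) - 256532 = ((154 - 231) - 134862) - 256532 = (-77 - 134862) - 256532 = -134939 - 256532 = -391471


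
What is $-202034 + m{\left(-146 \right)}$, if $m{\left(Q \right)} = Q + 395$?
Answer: $-201785$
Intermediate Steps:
$m{\left(Q \right)} = 395 + Q$
$-202034 + m{\left(-146 \right)} = -202034 + \left(395 - 146\right) = -202034 + 249 = -201785$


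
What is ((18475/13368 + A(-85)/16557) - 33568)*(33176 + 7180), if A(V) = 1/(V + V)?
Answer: -707913524917328769/522594110 ≈ -1.3546e+9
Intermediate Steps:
A(V) = 1/(2*V)
((18475/13368 + A(-85)/16557) - 33568)*(33176 + 7180) = ((18475/13368 + ((½)/(-85))/16557) - 33568)*(33176 + 7180) = ((18475*(1/13368) + ((½)*(-1/85))*(1/16557)) - 33568)*40356 = ((18475/13368 - 1/170*1/16557) - 33568)*40356 = ((18475/13368 - 1/2814690) - 33568)*40356 = (2888965799/2090376440 - 33568)*40356 = -70166867372121/2090376440*40356 = -707913524917328769/522594110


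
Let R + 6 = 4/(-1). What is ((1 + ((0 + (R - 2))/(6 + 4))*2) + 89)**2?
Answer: 191844/25 ≈ 7673.8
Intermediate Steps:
R = -10 (R = -6 + 4/(-1) = -6 + 4*(-1) = -6 - 4 = -10)
((1 + ((0 + (R - 2))/(6 + 4))*2) + 89)**2 = ((1 + ((0 + (-10 - 2))/(6 + 4))*2) + 89)**2 = ((1 + ((0 - 12)/10)*2) + 89)**2 = ((1 - 12*1/10*2) + 89)**2 = ((1 - 6/5*2) + 89)**2 = ((1 - 12/5) + 89)**2 = (-7/5 + 89)**2 = (438/5)**2 = 191844/25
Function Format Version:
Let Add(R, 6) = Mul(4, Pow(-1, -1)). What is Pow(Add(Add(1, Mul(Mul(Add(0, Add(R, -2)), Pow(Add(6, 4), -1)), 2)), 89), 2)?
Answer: Rational(191844, 25) ≈ 7673.8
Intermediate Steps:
R = -10 (R = Add(-6, Mul(4, Pow(-1, -1))) = Add(-6, Mul(4, -1)) = Add(-6, -4) = -10)
Pow(Add(Add(1, Mul(Mul(Add(0, Add(R, -2)), Pow(Add(6, 4), -1)), 2)), 89), 2) = Pow(Add(Add(1, Mul(Mul(Add(0, Add(-10, -2)), Pow(Add(6, 4), -1)), 2)), 89), 2) = Pow(Add(Add(1, Mul(Mul(Add(0, -12), Pow(10, -1)), 2)), 89), 2) = Pow(Add(Add(1, Mul(Mul(-12, Rational(1, 10)), 2)), 89), 2) = Pow(Add(Add(1, Mul(Rational(-6, 5), 2)), 89), 2) = Pow(Add(Add(1, Rational(-12, 5)), 89), 2) = Pow(Add(Rational(-7, 5), 89), 2) = Pow(Rational(438, 5), 2) = Rational(191844, 25)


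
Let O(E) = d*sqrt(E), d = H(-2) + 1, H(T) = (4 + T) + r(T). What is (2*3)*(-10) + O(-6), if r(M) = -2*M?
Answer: -60 + 7*I*sqrt(6) ≈ -60.0 + 17.146*I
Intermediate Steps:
H(T) = 4 - T (H(T) = (4 + T) - 2*T = 4 - T)
d = 7 (d = (4 - 1*(-2)) + 1 = (4 + 2) + 1 = 6 + 1 = 7)
O(E) = 7*sqrt(E)
(2*3)*(-10) + O(-6) = (2*3)*(-10) + 7*sqrt(-6) = 6*(-10) + 7*(I*sqrt(6)) = -60 + 7*I*sqrt(6)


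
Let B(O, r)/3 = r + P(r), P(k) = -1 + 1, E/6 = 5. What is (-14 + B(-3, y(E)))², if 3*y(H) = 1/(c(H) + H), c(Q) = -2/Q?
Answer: 39325441/201601 ≈ 195.07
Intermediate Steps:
E = 30 (E = 6*5 = 30)
P(k) = 0
y(H) = 1/(3*(H - 2/H)) (y(H) = 1/(3*(-2/H + H)) = 1/(3*(H - 2/H)))
B(O, r) = 3*r (B(O, r) = 3*(r + 0) = 3*r)
(-14 + B(-3, y(E)))² = (-14 + 3*((⅓)*30/(-2 + 30²)))² = (-14 + 3*((⅓)*30/(-2 + 900)))² = (-14 + 3*((⅓)*30/898))² = (-14 + 3*((⅓)*30*(1/898)))² = (-14 + 3*(5/449))² = (-14 + 15/449)² = (-6271/449)² = 39325441/201601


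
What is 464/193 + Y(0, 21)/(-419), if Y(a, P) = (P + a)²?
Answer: 109303/80867 ≈ 1.3516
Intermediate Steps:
464/193 + Y(0, 21)/(-419) = 464/193 + (21 + 0)²/(-419) = 464*(1/193) + 21²*(-1/419) = 464/193 + 441*(-1/419) = 464/193 - 441/419 = 109303/80867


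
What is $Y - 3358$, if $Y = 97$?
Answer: $-3261$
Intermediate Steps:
$Y - 3358 = 97 - 3358 = -3261$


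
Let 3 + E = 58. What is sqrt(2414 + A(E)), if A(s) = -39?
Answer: 5*sqrt(95) ≈ 48.734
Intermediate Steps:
E = 55 (E = -3 + 58 = 55)
sqrt(2414 + A(E)) = sqrt(2414 - 39) = sqrt(2375) = 5*sqrt(95)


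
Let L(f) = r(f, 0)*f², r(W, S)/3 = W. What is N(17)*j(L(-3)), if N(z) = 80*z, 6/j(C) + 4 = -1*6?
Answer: -816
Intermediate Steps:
r(W, S) = 3*W
L(f) = 3*f³ (L(f) = (3*f)*f² = 3*f³)
j(C) = -⅗ (j(C) = 6/(-4 - 1*6) = 6/(-4 - 6) = 6/(-10) = 6*(-⅒) = -⅗)
N(17)*j(L(-3)) = (80*17)*(-⅗) = 1360*(-⅗) = -816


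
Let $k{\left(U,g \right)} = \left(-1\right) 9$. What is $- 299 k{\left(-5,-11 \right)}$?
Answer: $2691$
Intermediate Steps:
$k{\left(U,g \right)} = -9$
$- 299 k{\left(-5,-11 \right)} = \left(-299\right) \left(-9\right) = 2691$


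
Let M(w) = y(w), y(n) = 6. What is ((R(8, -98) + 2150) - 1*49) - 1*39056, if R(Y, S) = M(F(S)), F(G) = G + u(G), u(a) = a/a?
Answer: -36949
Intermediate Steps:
u(a) = 1
F(G) = 1 + G (F(G) = G + 1 = 1 + G)
M(w) = 6
R(Y, S) = 6
((R(8, -98) + 2150) - 1*49) - 1*39056 = ((6 + 2150) - 1*49) - 1*39056 = (2156 - 49) - 39056 = 2107 - 39056 = -36949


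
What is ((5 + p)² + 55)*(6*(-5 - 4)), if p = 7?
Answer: -10746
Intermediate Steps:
((5 + p)² + 55)*(6*(-5 - 4)) = ((5 + 7)² + 55)*(6*(-5 - 4)) = (12² + 55)*(6*(-9)) = (144 + 55)*(-54) = 199*(-54) = -10746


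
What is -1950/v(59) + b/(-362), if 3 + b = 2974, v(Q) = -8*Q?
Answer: -174103/42716 ≈ -4.0758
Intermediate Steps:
b = 2971 (b = -3 + 2974 = 2971)
-1950/v(59) + b/(-362) = -1950/((-8*59)) + 2971/(-362) = -1950/(-472) + 2971*(-1/362) = -1950*(-1/472) - 2971/362 = 975/236 - 2971/362 = -174103/42716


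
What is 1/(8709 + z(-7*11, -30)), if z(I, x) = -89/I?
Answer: 77/670682 ≈ 0.00011481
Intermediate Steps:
1/(8709 + z(-7*11, -30)) = 1/(8709 - 89/((-7*11))) = 1/(8709 - 89/(-77)) = 1/(8709 - 89*(-1/77)) = 1/(8709 + 89/77) = 1/(670682/77) = 77/670682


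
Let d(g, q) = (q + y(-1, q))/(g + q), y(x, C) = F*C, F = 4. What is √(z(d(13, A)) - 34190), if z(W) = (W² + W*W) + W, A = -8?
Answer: I*√34070 ≈ 184.58*I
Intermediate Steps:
y(x, C) = 4*C
d(g, q) = 5*q/(g + q) (d(g, q) = (q + 4*q)/(g + q) = (5*q)/(g + q) = 5*q/(g + q))
z(W) = W + 2*W² (z(W) = (W² + W²) + W = 2*W² + W = W + 2*W²)
√(z(d(13, A)) - 34190) = √((5*(-8)/(13 - 8))*(1 + 2*(5*(-8)/(13 - 8))) - 34190) = √((5*(-8)/5)*(1 + 2*(5*(-8)/5)) - 34190) = √((5*(-8)*(⅕))*(1 + 2*(5*(-8)*(⅕))) - 34190) = √(-8*(1 + 2*(-8)) - 34190) = √(-8*(1 - 16) - 34190) = √(-8*(-15) - 34190) = √(120 - 34190) = √(-34070) = I*√34070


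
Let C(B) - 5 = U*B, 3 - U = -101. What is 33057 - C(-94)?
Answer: 42828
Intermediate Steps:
U = 104 (U = 3 - 1*(-101) = 3 + 101 = 104)
C(B) = 5 + 104*B
33057 - C(-94) = 33057 - (5 + 104*(-94)) = 33057 - (5 - 9776) = 33057 - 1*(-9771) = 33057 + 9771 = 42828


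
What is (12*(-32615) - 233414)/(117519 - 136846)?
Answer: 624794/19327 ≈ 32.328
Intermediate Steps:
(12*(-32615) - 233414)/(117519 - 136846) = (-391380 - 233414)/(-19327) = -624794*(-1/19327) = 624794/19327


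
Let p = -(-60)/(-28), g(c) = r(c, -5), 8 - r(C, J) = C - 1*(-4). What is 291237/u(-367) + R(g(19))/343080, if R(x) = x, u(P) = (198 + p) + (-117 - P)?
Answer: 46628205527/71383512 ≈ 653.21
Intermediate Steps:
r(C, J) = 4 - C (r(C, J) = 8 - (C - 1*(-4)) = 8 - (C + 4) = 8 - (4 + C) = 8 + (-4 - C) = 4 - C)
g(c) = 4 - c
p = -15/7 (p = -(-60)*(-1)/28 = -2*15/14 = -15/7 ≈ -2.1429)
u(P) = 552/7 - P (u(P) = (198 - 15/7) + (-117 - P) = 1371/7 + (-117 - P) = 552/7 - P)
291237/u(-367) + R(g(19))/343080 = 291237/(552/7 - 1*(-367)) + (4 - 1*19)/343080 = 291237/(552/7 + 367) + (4 - 19)*(1/343080) = 291237/(3121/7) - 15*1/343080 = 291237*(7/3121) - 1/22872 = 2038659/3121 - 1/22872 = 46628205527/71383512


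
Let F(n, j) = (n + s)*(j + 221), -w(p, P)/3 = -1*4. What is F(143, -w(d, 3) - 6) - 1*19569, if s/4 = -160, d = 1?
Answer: -120460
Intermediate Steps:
s = -640 (s = 4*(-160) = -640)
w(p, P) = 12 (w(p, P) = -(-3)*4 = -3*(-4) = 12)
F(n, j) = (-640 + n)*(221 + j) (F(n, j) = (n - 640)*(j + 221) = (-640 + n)*(221 + j))
F(143, -w(d, 3) - 6) - 1*19569 = (-141440 - 640*(-1*12 - 6) + 221*143 + (-1*12 - 6)*143) - 1*19569 = (-141440 - 640*(-12 - 6) + 31603 + (-12 - 6)*143) - 19569 = (-141440 - 640*(-18) + 31603 - 18*143) - 19569 = (-141440 + 11520 + 31603 - 2574) - 19569 = -100891 - 19569 = -120460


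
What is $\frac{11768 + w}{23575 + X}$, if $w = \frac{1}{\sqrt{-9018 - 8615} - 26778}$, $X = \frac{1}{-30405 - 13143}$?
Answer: $\frac{367483485142879944}{736184838655360783} - \frac{43548 i \sqrt{17633}}{736184838655360783} \approx 0.49917 - 7.855 \cdot 10^{-12} i$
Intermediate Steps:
$X = - \frac{1}{43548}$ ($X = \frac{1}{-43548} = - \frac{1}{43548} \approx -2.2963 \cdot 10^{-5}$)
$w = \frac{1}{-26778 + i \sqrt{17633}}$ ($w = \frac{1}{\sqrt{-17633} - 26778} = \frac{1}{i \sqrt{17633} - 26778} = \frac{1}{-26778 + i \sqrt{17633}} \approx -3.7343 \cdot 10^{-5} - 1.852 \cdot 10^{-7} i$)
$\frac{11768 + w}{23575 + X} = \frac{11768 - \left(\frac{26778}{717078917} + \frac{i \sqrt{17633}}{717078917}\right)}{23575 - \frac{1}{43548}} = \frac{\frac{8438584668478}{717078917} - \frac{i \sqrt{17633}}{717078917}}{\frac{1026644099}{43548}} = \left(\frac{8438584668478}{717078917} - \frac{i \sqrt{17633}}{717078917}\right) \frac{43548}{1026644099} = \frac{367483485142879944}{736184838655360783} - \frac{43548 i \sqrt{17633}}{736184838655360783}$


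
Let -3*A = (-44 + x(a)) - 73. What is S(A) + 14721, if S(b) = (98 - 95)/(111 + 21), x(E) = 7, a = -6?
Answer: 647725/44 ≈ 14721.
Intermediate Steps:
A = 110/3 (A = -((-44 + 7) - 73)/3 = -(-37 - 73)/3 = -1/3*(-110) = 110/3 ≈ 36.667)
S(b) = 1/44 (S(b) = 3/132 = 3*(1/132) = 1/44)
S(A) + 14721 = 1/44 + 14721 = 647725/44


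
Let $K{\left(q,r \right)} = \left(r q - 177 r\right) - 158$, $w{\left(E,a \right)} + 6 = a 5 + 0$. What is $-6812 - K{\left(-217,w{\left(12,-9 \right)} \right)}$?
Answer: $-26748$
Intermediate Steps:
$w{\left(E,a \right)} = -6 + 5 a$ ($w{\left(E,a \right)} = -6 + \left(a 5 + 0\right) = -6 + \left(5 a + 0\right) = -6 + 5 a$)
$K{\left(q,r \right)} = -158 - 177 r + q r$ ($K{\left(q,r \right)} = \left(q r - 177 r\right) - 158 = \left(- 177 r + q r\right) - 158 = -158 - 177 r + q r$)
$-6812 - K{\left(-217,w{\left(12,-9 \right)} \right)} = -6812 - \left(-158 - 177 \left(-6 + 5 \left(-9\right)\right) - 217 \left(-6 + 5 \left(-9\right)\right)\right) = -6812 - \left(-158 - 177 \left(-6 - 45\right) - 217 \left(-6 - 45\right)\right) = -6812 - \left(-158 - -9027 - -11067\right) = -6812 - \left(-158 + 9027 + 11067\right) = -6812 - 19936 = -26748$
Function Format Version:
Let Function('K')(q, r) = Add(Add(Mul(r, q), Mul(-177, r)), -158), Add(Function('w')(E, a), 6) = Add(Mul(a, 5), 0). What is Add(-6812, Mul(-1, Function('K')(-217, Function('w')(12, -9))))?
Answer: -26748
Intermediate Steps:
Function('w')(E, a) = Add(-6, Mul(5, a)) (Function('w')(E, a) = Add(-6, Add(Mul(a, 5), 0)) = Add(-6, Add(Mul(5, a), 0)) = Add(-6, Mul(5, a)))
Function('K')(q, r) = Add(-158, Mul(-177, r), Mul(q, r)) (Function('K')(q, r) = Add(Add(Mul(q, r), Mul(-177, r)), -158) = Add(Add(Mul(-177, r), Mul(q, r)), -158) = Add(-158, Mul(-177, r), Mul(q, r)))
Add(-6812, Mul(-1, Function('K')(-217, Function('w')(12, -9)))) = Add(-6812, Mul(-1, Add(-158, Mul(-177, Add(-6, Mul(5, -9))), Mul(-217, Add(-6, Mul(5, -9)))))) = Add(-6812, Mul(-1, Add(-158, Mul(-177, Add(-6, -45)), Mul(-217, Add(-6, -45))))) = Add(-6812, Mul(-1, Add(-158, Mul(-177, -51), Mul(-217, -51)))) = Add(-6812, Mul(-1, Add(-158, 9027, 11067))) = Add(-6812, Mul(-1, 19936)) = Add(-6812, -19936) = -26748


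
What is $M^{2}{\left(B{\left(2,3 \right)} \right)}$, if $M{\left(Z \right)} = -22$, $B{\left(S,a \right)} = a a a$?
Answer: $484$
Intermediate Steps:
$B{\left(S,a \right)} = a^{3}$ ($B{\left(S,a \right)} = a^{2} a = a^{3}$)
$M^{2}{\left(B{\left(2,3 \right)} \right)} = \left(-22\right)^{2} = 484$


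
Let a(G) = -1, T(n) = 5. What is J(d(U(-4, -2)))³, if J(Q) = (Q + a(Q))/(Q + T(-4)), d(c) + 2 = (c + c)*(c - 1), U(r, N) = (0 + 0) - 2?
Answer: 27/125 ≈ 0.21600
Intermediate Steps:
U(r, N) = -2 (U(r, N) = 0 - 2 = -2)
d(c) = -2 + 2*c*(-1 + c) (d(c) = -2 + (c + c)*(c - 1) = -2 + (2*c)*(-1 + c) = -2 + 2*c*(-1 + c))
J(Q) = (-1 + Q)/(5 + Q) (J(Q) = (Q - 1)/(Q + 5) = (-1 + Q)/(5 + Q))
J(d(U(-4, -2)))³ = ((-1 + (-2 - 2*(-2) + 2*(-2)²))/(5 + (-2 - 2*(-2) + 2*(-2)²)))³ = ((-1 + (-2 + 4 + 2*4))/(5 + (-2 + 4 + 2*4)))³ = ((-1 + (-2 + 4 + 8))/(5 + (-2 + 4 + 8)))³ = ((-1 + 10)/(5 + 10))³ = (9/15)³ = ((1/15)*9)³ = (⅗)³ = 27/125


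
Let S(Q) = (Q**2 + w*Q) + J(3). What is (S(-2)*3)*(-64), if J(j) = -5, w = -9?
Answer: -3264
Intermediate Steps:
S(Q) = -5 + Q**2 - 9*Q (S(Q) = (Q**2 - 9*Q) - 5 = -5 + Q**2 - 9*Q)
(S(-2)*3)*(-64) = ((-5 + (-2)**2 - 9*(-2))*3)*(-64) = ((-5 + 4 + 18)*3)*(-64) = (17*3)*(-64) = 51*(-64) = -3264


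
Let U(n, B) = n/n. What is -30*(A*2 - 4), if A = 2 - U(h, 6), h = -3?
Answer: 60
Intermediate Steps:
U(n, B) = 1
A = 1 (A = 2 - 1*1 = 2 - 1 = 1)
-30*(A*2 - 4) = -30*(1*2 - 4) = -30*(2 - 4) = -30*(-2) = 60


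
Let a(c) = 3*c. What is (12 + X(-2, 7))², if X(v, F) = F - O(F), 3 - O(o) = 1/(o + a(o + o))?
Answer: 616225/2401 ≈ 256.65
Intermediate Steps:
O(o) = 3 - 1/(7*o) (O(o) = 3 - 1/(o + 3*(o + o)) = 3 - 1/(o + 3*(2*o)) = 3 - 1/(o + 6*o) = 3 - 1/(7*o))
X(v, F) = -3 + F + 1/(7*F) (X(v, F) = F - (3 - 1/(7*F)) = F + (-3 + 1/(7*F)) = -3 + F + 1/(7*F))
(12 + X(-2, 7))² = (12 + (-3 + 7 + (⅐)/7))² = (12 + (-3 + 7 + (⅐)*(⅐)))² = (12 + (-3 + 7 + 1/49))² = (12 + 197/49)² = (785/49)² = 616225/2401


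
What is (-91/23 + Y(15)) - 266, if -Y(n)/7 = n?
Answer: -8624/23 ≈ -374.96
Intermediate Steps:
Y(n) = -7*n
(-91/23 + Y(15)) - 266 = (-91/23 - 7*15) - 266 = (-91*1/23 - 105) - 266 = (-91/23 - 105) - 266 = -2506/23 - 266 = -8624/23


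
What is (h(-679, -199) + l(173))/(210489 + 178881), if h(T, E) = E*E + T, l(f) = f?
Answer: 7819/77874 ≈ 0.10041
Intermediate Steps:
h(T, E) = T + E² (h(T, E) = E² + T = T + E²)
(h(-679, -199) + l(173))/(210489 + 178881) = ((-679 + (-199)²) + 173)/(210489 + 178881) = ((-679 + 39601) + 173)/389370 = (38922 + 173)*(1/389370) = 39095*(1/389370) = 7819/77874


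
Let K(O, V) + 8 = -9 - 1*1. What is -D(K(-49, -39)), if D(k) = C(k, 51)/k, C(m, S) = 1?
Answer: 1/18 ≈ 0.055556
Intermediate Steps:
K(O, V) = -18 (K(O, V) = -8 + (-9 - 1*1) = -8 + (-9 - 1) = -8 - 10 = -18)
D(k) = 1/k
-D(K(-49, -39)) = -1/(-18) = -1*(-1/18) = 1/18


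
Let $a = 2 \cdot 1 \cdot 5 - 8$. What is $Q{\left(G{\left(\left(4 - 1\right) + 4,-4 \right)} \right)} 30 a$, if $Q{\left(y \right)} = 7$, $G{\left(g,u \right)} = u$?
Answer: $420$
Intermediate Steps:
$a = 2$ ($a = 2 \cdot 5 - 8 = 10 - 8 = 2$)
$Q{\left(G{\left(\left(4 - 1\right) + 4,-4 \right)} \right)} 30 a = 7 \cdot 30 \cdot 2 = 210 \cdot 2 = 420$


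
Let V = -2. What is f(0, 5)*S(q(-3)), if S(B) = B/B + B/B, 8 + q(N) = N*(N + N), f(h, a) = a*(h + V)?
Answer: -20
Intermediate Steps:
f(h, a) = a*(-2 + h) (f(h, a) = a*(h - 2) = a*(-2 + h))
q(N) = -8 + 2*N² (q(N) = -8 + N*(N + N) = -8 + N*(2*N) = -8 + 2*N²)
S(B) = 2 (S(B) = 1 + 1 = 2)
f(0, 5)*S(q(-3)) = (5*(-2 + 0))*2 = (5*(-2))*2 = -10*2 = -20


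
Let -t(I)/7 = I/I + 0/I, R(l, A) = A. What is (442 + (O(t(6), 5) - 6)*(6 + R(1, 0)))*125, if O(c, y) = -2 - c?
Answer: 54500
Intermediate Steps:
t(I) = -7 (t(I) = -7*(I/I + 0/I) = -7*(1 + 0) = -7*1 = -7)
(442 + (O(t(6), 5) - 6)*(6 + R(1, 0)))*125 = (442 + ((-2 - 1*(-7)) - 6)*(6 + 0))*125 = (442 + ((-2 + 7) - 6)*6)*125 = (442 + (5 - 6)*6)*125 = (442 - 1*6)*125 = (442 - 6)*125 = 436*125 = 54500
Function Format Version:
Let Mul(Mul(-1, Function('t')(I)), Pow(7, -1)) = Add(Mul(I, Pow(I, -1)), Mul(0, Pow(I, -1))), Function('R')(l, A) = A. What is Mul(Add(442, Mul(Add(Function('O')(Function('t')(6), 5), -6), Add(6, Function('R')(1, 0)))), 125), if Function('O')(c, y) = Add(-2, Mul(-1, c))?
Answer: 54500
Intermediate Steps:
Function('t')(I) = -7 (Function('t')(I) = Mul(-7, Add(Mul(I, Pow(I, -1)), Mul(0, Pow(I, -1)))) = Mul(-7, Add(1, 0)) = Mul(-7, 1) = -7)
Mul(Add(442, Mul(Add(Function('O')(Function('t')(6), 5), -6), Add(6, Function('R')(1, 0)))), 125) = Mul(Add(442, Mul(Add(Add(-2, Mul(-1, -7)), -6), Add(6, 0))), 125) = Mul(Add(442, Mul(Add(Add(-2, 7), -6), 6)), 125) = Mul(Add(442, Mul(Add(5, -6), 6)), 125) = Mul(Add(442, Mul(-1, 6)), 125) = Mul(Add(442, -6), 125) = Mul(436, 125) = 54500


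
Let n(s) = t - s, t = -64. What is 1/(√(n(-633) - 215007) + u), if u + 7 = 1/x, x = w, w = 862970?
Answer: -5213019683330/159732162547096721 - 12660192755300*I*√742/159732162547096721 ≈ -3.2636e-5 - 0.002159*I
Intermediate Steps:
x = 862970
u = -6040789/862970 (u = -7 + 1/862970 = -6040789/862970 ≈ -7.0000)
n(s) = -64 - s
1/(√(n(-633) - 215007) + u) = 1/(√((-64 - 1*(-633)) - 215007) - 6040789/862970) = 1/(√((-64 + 633) - 215007) - 6040789/862970) = 1/(√(569 - 215007) - 6040789/862970) = 1/(√(-214438) - 6040789/862970) = 1/(17*I*√742 - 6040789/862970) = 1/(-6040789/862970 + 17*I*√742)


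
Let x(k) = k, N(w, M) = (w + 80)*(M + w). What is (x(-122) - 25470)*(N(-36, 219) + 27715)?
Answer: -915349064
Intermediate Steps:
N(w, M) = (80 + w)*(M + w)
(x(-122) - 25470)*(N(-36, 219) + 27715) = (-122 - 25470)*(((-36)**2 + 80*219 + 80*(-36) + 219*(-36)) + 27715) = -25592*((1296 + 17520 - 2880 - 7884) + 27715) = -25592*(8052 + 27715) = -25592*35767 = -915349064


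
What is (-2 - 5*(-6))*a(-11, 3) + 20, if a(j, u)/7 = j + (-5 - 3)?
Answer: -3704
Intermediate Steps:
a(j, u) = -56 + 7*j (a(j, u) = 7*(j + (-5 - 3)) = 7*(j - 8) = 7*(-8 + j) = -56 + 7*j)
(-2 - 5*(-6))*a(-11, 3) + 20 = (-2 - 5*(-6))*(-56 + 7*(-11)) + 20 = (-2 + 30)*(-56 - 77) + 20 = 28*(-133) + 20 = -3724 + 20 = -3704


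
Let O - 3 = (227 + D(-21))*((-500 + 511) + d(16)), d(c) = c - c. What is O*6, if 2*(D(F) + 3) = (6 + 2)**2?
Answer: 16914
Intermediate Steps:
D(F) = 29 (D(F) = -3 + (6 + 2)**2/2 = -3 + (1/2)*8**2 = -3 + (1/2)*64 = -3 + 32 = 29)
d(c) = 0
O = 2819 (O = 3 + (227 + 29)*((-500 + 511) + 0) = 3 + 256*(11 + 0) = 3 + 256*11 = 3 + 2816 = 2819)
O*6 = 2819*6 = 16914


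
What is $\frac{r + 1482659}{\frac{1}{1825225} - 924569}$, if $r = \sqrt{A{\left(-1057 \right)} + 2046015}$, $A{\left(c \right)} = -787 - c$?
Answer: $- \frac{2706186273275}{1687546453024} - \frac{5475675 \sqrt{227365}}{1687546453024} \approx -1.6052$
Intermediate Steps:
$r = 3 \sqrt{227365}$ ($r = \sqrt{\left(-787 - -1057\right) + 2046015} = \sqrt{\left(-787 + 1057\right) + 2046015} = \sqrt{270 + 2046015} = \sqrt{2046285} = 3 \sqrt{227365} \approx 1430.5$)
$\frac{r + 1482659}{\frac{1}{1825225} - 924569} = \frac{3 \sqrt{227365} + 1482659}{\frac{1}{1825225} - 924569} = \frac{1482659 + 3 \sqrt{227365}}{\frac{1}{1825225} - 924569} = \frac{1482659 + 3 \sqrt{227365}}{- \frac{1687546453024}{1825225}} = \left(1482659 + 3 \sqrt{227365}\right) \left(- \frac{1825225}{1687546453024}\right) = - \frac{2706186273275}{1687546453024} - \frac{5475675 \sqrt{227365}}{1687546453024}$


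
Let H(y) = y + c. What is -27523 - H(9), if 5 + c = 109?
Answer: -27636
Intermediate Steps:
c = 104 (c = -5 + 109 = 104)
H(y) = 104 + y (H(y) = y + 104 = 104 + y)
-27523 - H(9) = -27523 - (104 + 9) = -27523 - 1*113 = -27523 - 113 = -27636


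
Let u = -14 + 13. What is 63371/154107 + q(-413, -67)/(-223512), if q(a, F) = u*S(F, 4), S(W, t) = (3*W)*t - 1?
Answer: 4680040939/11481587928 ≈ 0.40761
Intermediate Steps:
u = -1
S(W, t) = -1 + 3*W*t (S(W, t) = 3*W*t - 1 = -1 + 3*W*t)
q(a, F) = 1 - 12*F (q(a, F) = -(-1 + 3*F*4) = -(-1 + 12*F) = 1 - 12*F)
63371/154107 + q(-413, -67)/(-223512) = 63371/154107 + (1 - 12*(-67))/(-223512) = 63371*(1/154107) + (1 + 804)*(-1/223512) = 63371/154107 + 805*(-1/223512) = 63371/154107 - 805/223512 = 4680040939/11481587928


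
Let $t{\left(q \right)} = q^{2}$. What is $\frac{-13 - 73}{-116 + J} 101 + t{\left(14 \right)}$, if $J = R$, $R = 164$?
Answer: $\frac{361}{24} \approx 15.042$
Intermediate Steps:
$J = 164$
$\frac{-13 - 73}{-116 + J} 101 + t{\left(14 \right)} = \frac{-13 - 73}{-116 + 164} \cdot 101 + 14^{2} = - \frac{86}{48} \cdot 101 + 196 = \left(-86\right) \frac{1}{48} \cdot 101 + 196 = \left(- \frac{43}{24}\right) 101 + 196 = - \frac{4343}{24} + 196 = \frac{361}{24}$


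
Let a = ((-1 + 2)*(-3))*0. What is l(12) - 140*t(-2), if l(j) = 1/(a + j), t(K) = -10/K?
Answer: -8399/12 ≈ -699.92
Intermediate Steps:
a = 0 (a = (1*(-3))*0 = -3*0 = 0)
l(j) = 1/j (l(j) = 1/(0 + j) = 1/j)
l(12) - 140*t(-2) = 1/12 - (-1400)/(-2) = 1/12 - (-1400)*(-1)/2 = 1/12 - 140*5 = 1/12 - 700 = -8399/12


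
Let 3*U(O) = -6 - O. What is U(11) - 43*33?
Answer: -4274/3 ≈ -1424.7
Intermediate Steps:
U(O) = -2 - O/3 (U(O) = (-6 - O)/3 = -2 - O/3)
U(11) - 43*33 = (-2 - ⅓*11) - 43*33 = (-2 - 11/3) - 1419 = -17/3 - 1419 = -4274/3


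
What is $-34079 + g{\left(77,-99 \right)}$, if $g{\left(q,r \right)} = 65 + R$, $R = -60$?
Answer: $-34074$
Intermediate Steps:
$g{\left(q,r \right)} = 5$ ($g{\left(q,r \right)} = 65 - 60 = 5$)
$-34079 + g{\left(77,-99 \right)} = -34079 + 5 = -34074$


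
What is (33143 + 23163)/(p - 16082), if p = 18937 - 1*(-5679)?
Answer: 28153/4267 ≈ 6.5978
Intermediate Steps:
p = 24616 (p = 18937 + 5679 = 24616)
(33143 + 23163)/(p - 16082) = (33143 + 23163)/(24616 - 16082) = 56306/8534 = 56306*(1/8534) = 28153/4267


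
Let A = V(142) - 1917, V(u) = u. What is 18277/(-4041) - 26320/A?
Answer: 14783489/1434555 ≈ 10.305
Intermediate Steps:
A = -1775 (A = 142 - 1917 = -1775)
18277/(-4041) - 26320/A = 18277/(-4041) - 26320/(-1775) = 18277*(-1/4041) - 26320*(-1/1775) = -18277/4041 + 5264/355 = 14783489/1434555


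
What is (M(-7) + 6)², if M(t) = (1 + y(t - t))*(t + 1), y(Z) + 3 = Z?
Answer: 324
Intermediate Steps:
y(Z) = -3 + Z
M(t) = -2 - 2*t (M(t) = (1 + (-3 + (t - t)))*(t + 1) = (1 + (-3 + 0))*(1 + t) = (1 - 3)*(1 + t) = -2*(1 + t) = -2 - 2*t)
(M(-7) + 6)² = ((-2 - 2*(-7)) + 6)² = ((-2 + 14) + 6)² = (12 + 6)² = 18² = 324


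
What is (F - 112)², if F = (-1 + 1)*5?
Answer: 12544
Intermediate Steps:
F = 0 (F = 0*5 = 0)
(F - 112)² = (0 - 112)² = (-112)² = 12544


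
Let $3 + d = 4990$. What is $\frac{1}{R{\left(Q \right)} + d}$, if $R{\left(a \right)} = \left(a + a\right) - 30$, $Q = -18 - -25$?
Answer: $\frac{1}{4971} \approx 0.00020117$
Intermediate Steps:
$Q = 7$ ($Q = -18 + 25 = 7$)
$d = 4987$ ($d = -3 + 4990 = 4987$)
$R{\left(a \right)} = -30 + 2 a$ ($R{\left(a \right)} = 2 a - 30 = -30 + 2 a$)
$\frac{1}{R{\left(Q \right)} + d} = \frac{1}{\left(-30 + 2 \cdot 7\right) + 4987} = \frac{1}{\left(-30 + 14\right) + 4987} = \frac{1}{-16 + 4987} = \frac{1}{4971}$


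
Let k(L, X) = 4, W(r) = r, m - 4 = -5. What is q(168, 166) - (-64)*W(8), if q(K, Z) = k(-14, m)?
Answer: 516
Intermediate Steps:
m = -1 (m = 4 - 5 = -1)
q(K, Z) = 4
q(168, 166) - (-64)*W(8) = 4 - (-64)*8 = 4 - 1*(-512) = 4 + 512 = 516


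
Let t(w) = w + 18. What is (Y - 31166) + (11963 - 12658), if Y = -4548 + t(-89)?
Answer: -36480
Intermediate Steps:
t(w) = 18 + w
Y = -4619 (Y = -4548 + (18 - 89) = -4548 - 71 = -4619)
(Y - 31166) + (11963 - 12658) = (-4619 - 31166) + (11963 - 12658) = -35785 - 695 = -36480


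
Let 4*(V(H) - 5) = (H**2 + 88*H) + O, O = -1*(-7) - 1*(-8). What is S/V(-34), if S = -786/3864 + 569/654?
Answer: -140381/94817247 ≈ -0.0014805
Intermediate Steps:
O = 15 (O = 7 + 8 = 15)
S = 140381/210588 (S = -786*1/3864 + 569*(1/654) = -131/644 + 569/654 = 140381/210588 ≈ 0.66661)
V(H) = 35/4 + 22*H + H**2/4 (V(H) = 5 + ((H**2 + 88*H) + 15)/4 = 5 + (15 + H**2 + 88*H)/4 = 5 + (15/4 + 22*H + H**2/4) = 35/4 + 22*H + H**2/4)
S/V(-34) = 140381/(210588*(35/4 + 22*(-34) + (1/4)*(-34)**2)) = 140381/(210588*(35/4 - 748 + (1/4)*1156)) = 140381/(210588*(35/4 - 748 + 289)) = 140381/(210588*(-1801/4)) = (140381/210588)*(-4/1801) = -140381/94817247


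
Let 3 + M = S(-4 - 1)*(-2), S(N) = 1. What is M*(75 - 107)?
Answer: 160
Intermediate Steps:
M = -5 (M = -3 + 1*(-2) = -3 - 2 = -5)
M*(75 - 107) = -5*(75 - 107) = -5*(-32) = 160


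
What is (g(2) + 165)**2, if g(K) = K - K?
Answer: 27225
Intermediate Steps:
g(K) = 0
(g(2) + 165)**2 = (0 + 165)**2 = 165**2 = 27225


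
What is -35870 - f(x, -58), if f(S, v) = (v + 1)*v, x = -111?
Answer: -39176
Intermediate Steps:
f(S, v) = v*(1 + v) (f(S, v) = (1 + v)*v = v*(1 + v))
-35870 - f(x, -58) = -35870 - (-58)*(1 - 58) = -35870 - (-58)*(-57) = -35870 - 1*3306 = -35870 - 3306 = -39176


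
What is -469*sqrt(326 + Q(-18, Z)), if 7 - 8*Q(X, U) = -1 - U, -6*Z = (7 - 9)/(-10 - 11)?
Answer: -67*sqrt(2307298)/12 ≈ -8481.0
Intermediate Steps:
Z = -1/63 (Z = -(7 - 9)/(6*(-10 - 11)) = -(-1)/(3*(-21)) = -(-1)*(-1)/(3*21) = -1/6*2/21 = -1/63 ≈ -0.015873)
Q(X, U) = 1 + U/8 (Q(X, U) = 7/8 - (-1 - U)/8 = 7/8 + (1/8 + U/8) = 1 + U/8)
-469*sqrt(326 + Q(-18, Z)) = -469*sqrt(326 + (1 + (1/8)*(-1/63))) = -469*sqrt(326 + (1 - 1/504)) = -469*sqrt(326 + 503/504) = -67*sqrt(2307298)/12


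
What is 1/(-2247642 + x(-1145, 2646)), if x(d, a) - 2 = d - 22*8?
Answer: -1/2248961 ≈ -4.4465e-7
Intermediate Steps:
x(d, a) = -174 + d (x(d, a) = 2 + (d - 22*8) = 2 + (d - 176) = 2 + (-176 + d) = -174 + d)
1/(-2247642 + x(-1145, 2646)) = 1/(-2247642 + (-174 - 1145)) = 1/(-2247642 - 1319) = 1/(-2248961) = -1/2248961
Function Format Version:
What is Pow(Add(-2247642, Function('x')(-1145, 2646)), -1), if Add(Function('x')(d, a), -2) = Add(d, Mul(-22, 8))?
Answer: Rational(-1, 2248961) ≈ -4.4465e-7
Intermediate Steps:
Function('x')(d, a) = Add(-174, d) (Function('x')(d, a) = Add(2, Add(d, Mul(-22, 8))) = Add(2, Add(d, -176)) = Add(2, Add(-176, d)) = Add(-174, d))
Pow(Add(-2247642, Function('x')(-1145, 2646)), -1) = Pow(Add(-2247642, Add(-174, -1145)), -1) = Pow(Add(-2247642, -1319), -1) = Pow(-2248961, -1) = Rational(-1, 2248961)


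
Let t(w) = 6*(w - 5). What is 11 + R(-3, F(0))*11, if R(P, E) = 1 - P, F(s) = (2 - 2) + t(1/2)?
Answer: 55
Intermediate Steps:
t(w) = -30 + 6*w (t(w) = 6*(-5 + w) = -30 + 6*w)
F(s) = -27 (F(s) = (2 - 2) + (-30 + 6*(1/2)) = 0 + (-30 + 6*(1*(1/2))) = 0 + (-30 + 6*(1/2)) = 0 + (-30 + 3) = 0 - 27 = -27)
11 + R(-3, F(0))*11 = 11 + (1 - 1*(-3))*11 = 11 + (1 + 3)*11 = 11 + 4*11 = 11 + 44 = 55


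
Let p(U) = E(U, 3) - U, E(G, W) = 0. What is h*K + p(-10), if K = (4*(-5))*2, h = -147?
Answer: 5890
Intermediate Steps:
K = -40 (K = -20*2 = -40)
p(U) = -U (p(U) = 0 - U = -U)
h*K + p(-10) = -147*(-40) - 1*(-10) = 5880 + 10 = 5890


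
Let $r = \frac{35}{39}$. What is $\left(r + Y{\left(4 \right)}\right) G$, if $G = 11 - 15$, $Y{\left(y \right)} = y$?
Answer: $- \frac{764}{39} \approx -19.59$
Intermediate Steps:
$G = -4$ ($G = 11 - 15 = -4$)
$r = \frac{35}{39}$ ($r = 35 \cdot \frac{1}{39} = \frac{35}{39} \approx 0.89744$)
$\left(r + Y{\left(4 \right)}\right) G = \left(\frac{35}{39} + 4\right) \left(-4\right) = \frac{191}{39} \left(-4\right) = - \frac{764}{39}$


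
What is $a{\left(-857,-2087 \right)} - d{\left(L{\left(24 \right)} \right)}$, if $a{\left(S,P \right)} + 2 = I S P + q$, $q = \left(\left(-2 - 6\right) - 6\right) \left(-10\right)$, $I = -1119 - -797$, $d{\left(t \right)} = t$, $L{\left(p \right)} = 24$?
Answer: $-575915884$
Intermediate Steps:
$I = -322$ ($I = -1119 + 797 = -322$)
$q = 140$ ($q = \left(-8 - 6\right) \left(-10\right) = \left(-14\right) \left(-10\right) = 140$)
$a{\left(S,P \right)} = 138 - 322 P S$ ($a{\left(S,P \right)} = -2 + \left(- 322 S P + 140\right) = -2 - \left(-140 + 322 P S\right) = 138 - 322 P S$)
$a{\left(-857,-2087 \right)} - d{\left(L{\left(24 \right)} \right)} = \left(138 - \left(-672014\right) \left(-857\right)\right) - 24 = \left(138 - 575915998\right) - 24 = -575915860 - 24 = -575915884$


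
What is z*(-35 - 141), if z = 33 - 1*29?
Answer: -704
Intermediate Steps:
z = 4 (z = 33 - 29 = 4)
z*(-35 - 141) = 4*(-35 - 141) = 4*(-176) = -704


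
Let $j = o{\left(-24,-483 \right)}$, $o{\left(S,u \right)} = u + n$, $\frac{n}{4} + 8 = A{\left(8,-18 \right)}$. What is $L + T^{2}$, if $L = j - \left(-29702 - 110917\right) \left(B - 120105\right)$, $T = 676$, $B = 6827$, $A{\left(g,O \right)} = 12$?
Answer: $-15928582573$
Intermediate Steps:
$n = 16$ ($n = -32 + 4 \cdot 12 = -32 + 48 = 16$)
$o{\left(S,u \right)} = 16 + u$ ($o{\left(S,u \right)} = u + 16 = 16 + u$)
$j = -467$ ($j = 16 - 483 = -467$)
$L = -15929039549$ ($L = -467 - \left(-29702 - 110917\right) \left(6827 - 120105\right) = -467 - \left(-140619\right) \left(-113278\right) = -467 - 15929039082 = -15929039549$)
$L + T^{2} = -15929039549 + 676^{2} = -15929039549 + 456976 = -15928582573$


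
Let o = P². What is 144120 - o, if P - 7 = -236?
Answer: 91679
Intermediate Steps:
P = -229 (P = 7 - 236 = -229)
o = 52441 (o = (-229)² = 52441)
144120 - o = 144120 - 1*52441 = 144120 - 52441 = 91679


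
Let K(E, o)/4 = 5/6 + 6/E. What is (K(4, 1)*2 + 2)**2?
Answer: 3844/9 ≈ 427.11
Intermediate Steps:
K(E, o) = 10/3 + 24/E (K(E, o) = 4*(5/6 + 6/E) = 10/3 + 24/E)
(K(4, 1)*2 + 2)**2 = ((10/3 + 24/4)*2 + 2)**2 = ((10/3 + 24*(1/4))*2 + 2)**2 = ((10/3 + 6)*2 + 2)**2 = ((28/3)*2 + 2)**2 = (56/3 + 2)**2 = (62/3)**2 = 3844/9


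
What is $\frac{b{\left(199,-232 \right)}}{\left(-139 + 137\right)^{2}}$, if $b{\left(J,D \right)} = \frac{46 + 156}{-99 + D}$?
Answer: $- \frac{101}{662} \approx -0.15257$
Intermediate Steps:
$b{\left(J,D \right)} = \frac{202}{-99 + D}$
$\frac{b{\left(199,-232 \right)}}{\left(-139 + 137\right)^{2}} = \frac{202 \frac{1}{-99 - 232}}{\left(-139 + 137\right)^{2}} = \frac{202 \frac{1}{-331}}{\left(-2\right)^{2}} = \frac{202 \left(- \frac{1}{331}\right)}{4} = \left(- \frac{202}{331}\right) \frac{1}{4} = - \frac{101}{662}$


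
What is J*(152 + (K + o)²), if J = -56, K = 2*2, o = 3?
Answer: -11256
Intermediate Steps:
K = 4
J*(152 + (K + o)²) = -56*(152 + (4 + 3)²) = -56*(152 + 7²) = -56*(152 + 49) = -56*201 = -11256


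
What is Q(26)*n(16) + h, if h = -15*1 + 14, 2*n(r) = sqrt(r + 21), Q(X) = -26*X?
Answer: -1 - 338*sqrt(37) ≈ -2057.0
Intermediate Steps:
n(r) = sqrt(21 + r)/2 (n(r) = sqrt(r + 21)/2 = sqrt(21 + r)/2)
h = -1 (h = -15 + 14 = -1)
Q(26)*n(16) + h = (-26*26)*(sqrt(21 + 16)/2) - 1 = -338*sqrt(37) - 1 = -1 - 338*sqrt(37)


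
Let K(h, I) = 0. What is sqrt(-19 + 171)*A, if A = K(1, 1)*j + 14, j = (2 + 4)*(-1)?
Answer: 28*sqrt(38) ≈ 172.60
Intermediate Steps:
j = -6 (j = 6*(-1) = -6)
A = 14 (A = 0*(-6) + 14 = 0 + 14 = 14)
sqrt(-19 + 171)*A = sqrt(-19 + 171)*14 = sqrt(152)*14 = (2*sqrt(38))*14 = 28*sqrt(38)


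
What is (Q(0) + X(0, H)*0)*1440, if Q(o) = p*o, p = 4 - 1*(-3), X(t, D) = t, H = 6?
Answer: 0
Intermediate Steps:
p = 7 (p = 4 + 3 = 7)
Q(o) = 7*o
(Q(0) + X(0, H)*0)*1440 = (7*0 + 0*0)*1440 = (0 + 0)*1440 = 0*1440 = 0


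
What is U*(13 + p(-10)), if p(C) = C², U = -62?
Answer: -7006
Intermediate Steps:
U*(13 + p(-10)) = -62*(13 + (-10)²) = -62*(13 + 100) = -62*113 = -7006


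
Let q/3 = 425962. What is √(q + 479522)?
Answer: 4*√109838 ≈ 1325.7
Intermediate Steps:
q = 1277886 (q = 3*425962 = 1277886)
√(q + 479522) = √(1277886 + 479522) = √1757408 = 4*√109838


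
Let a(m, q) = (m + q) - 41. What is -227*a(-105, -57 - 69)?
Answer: 61744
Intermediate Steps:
a(m, q) = -41 + m + q
-227*a(-105, -57 - 69) = -227*(-41 - 105 + (-57 - 69)) = -227*(-41 - 105 - 126) = -227*(-272) = 61744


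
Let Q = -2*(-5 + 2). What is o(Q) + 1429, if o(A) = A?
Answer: 1435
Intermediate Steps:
Q = 6 (Q = -2*(-3) = 6)
o(Q) + 1429 = 6 + 1429 = 1435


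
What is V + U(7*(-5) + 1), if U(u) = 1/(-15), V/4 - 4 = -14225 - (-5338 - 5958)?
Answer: -175501/15 ≈ -11700.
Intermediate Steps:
V = -11700 (V = 16 + 4*(-14225 - (-5338 - 5958)) = 16 + 4*(-14225 - 1*(-11296)) = 16 + 4*(-14225 + 11296) = 16 + 4*(-2929) = 16 - 11716 = -11700)
U(u) = -1/15
V + U(7*(-5) + 1) = -11700 - 1/15 = -175501/15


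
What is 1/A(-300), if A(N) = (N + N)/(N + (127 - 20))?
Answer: 193/600 ≈ 0.32167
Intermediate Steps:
A(N) = 2*N/(107 + N) (A(N) = (2*N)/(N + 107) = (2*N)/(107 + N) = 2*N/(107 + N))
1/A(-300) = 1/(2*(-300)/(107 - 300)) = 1/(2*(-300)/(-193)) = 1/(2*(-300)*(-1/193)) = 1/(600/193) = 193/600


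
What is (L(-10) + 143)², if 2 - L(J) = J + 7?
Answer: 21904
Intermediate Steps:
L(J) = -5 - J (L(J) = 2 - (J + 7) = 2 - (7 + J) = 2 + (-7 - J) = -5 - J)
(L(-10) + 143)² = ((-5 - 1*(-10)) + 143)² = ((-5 + 10) + 143)² = (5 + 143)² = 148² = 21904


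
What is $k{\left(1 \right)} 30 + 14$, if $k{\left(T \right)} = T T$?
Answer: $44$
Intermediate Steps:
$k{\left(T \right)} = T^{2}$
$k{\left(1 \right)} 30 + 14 = 1^{2} \cdot 30 + 14 = 1 \cdot 30 + 14 = 30 + 14 = 44$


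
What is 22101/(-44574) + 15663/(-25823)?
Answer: -24879935/22569302 ≈ -1.1024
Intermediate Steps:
22101/(-44574) + 15663/(-25823) = 22101*(-1/44574) + 15663*(-1/25823) = -7367/14858 - 15663/25823 = -24879935/22569302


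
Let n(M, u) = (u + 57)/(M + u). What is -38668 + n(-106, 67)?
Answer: -1508176/39 ≈ -38671.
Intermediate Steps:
n(M, u) = (57 + u)/(M + u)
-38668 + n(-106, 67) = -38668 + (57 + 67)/(-106 + 67) = -38668 + 124/(-39) = -38668 - 1/39*124 = -38668 - 124/39 = -1508176/39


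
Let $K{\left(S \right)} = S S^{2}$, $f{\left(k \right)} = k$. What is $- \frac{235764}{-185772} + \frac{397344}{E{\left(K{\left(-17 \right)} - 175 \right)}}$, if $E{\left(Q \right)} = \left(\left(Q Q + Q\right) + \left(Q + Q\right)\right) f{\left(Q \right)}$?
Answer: $\frac{238413420317}{187860077280} \approx 1.2691$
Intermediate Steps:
$K{\left(S \right)} = S^{3}$
$E{\left(Q \right)} = Q \left(Q^{2} + 3 Q\right)$ ($E{\left(Q \right)} = \left(\left(Q Q + Q\right) + \left(Q + Q\right)\right) Q = \left(\left(Q^{2} + Q\right) + 2 Q\right) Q = \left(\left(Q + Q^{2}\right) + 2 Q\right) Q = \left(Q^{2} + 3 Q\right) Q = Q \left(Q^{2} + 3 Q\right)$)
$- \frac{235764}{-185772} + \frac{397344}{E{\left(K{\left(-17 \right)} - 175 \right)}} = - \frac{235764}{-185772} + \frac{397344}{\left(\left(-17\right)^{3} - 175\right)^{2} \left(3 + \left(\left(-17\right)^{3} - 175\right)\right)} = \left(-235764\right) \left(- \frac{1}{185772}\right) + \frac{397344}{\left(-4913 - 175\right)^{2} \left(3 - 5088\right)} = \frac{19647}{15481} + \frac{397344}{\left(-5088\right)^{2} \left(3 - 5088\right)} = \frac{19647}{15481} + \frac{397344}{25887744 \left(-5085\right)} = \frac{19647}{15481} + \frac{397344}{-131639178240} = \frac{19647}{15481} + 397344 \left(- \frac{1}{131639178240}\right) = \frac{19647}{15481} - \frac{4139}{1371241440} = \frac{238413420317}{187860077280}$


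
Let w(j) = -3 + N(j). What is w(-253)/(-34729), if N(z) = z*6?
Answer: 1521/34729 ≈ 0.043796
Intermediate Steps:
N(z) = 6*z
w(j) = -3 + 6*j
w(-253)/(-34729) = (-3 + 6*(-253))/(-34729) = (-3 - 1518)*(-1/34729) = -1521*(-1/34729) = 1521/34729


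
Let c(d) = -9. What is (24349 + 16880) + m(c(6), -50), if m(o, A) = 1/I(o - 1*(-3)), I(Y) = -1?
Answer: 41228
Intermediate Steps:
m(o, A) = -1 (m(o, A) = 1/(-1) = -1)
(24349 + 16880) + m(c(6), -50) = (24349 + 16880) - 1 = 41229 - 1 = 41228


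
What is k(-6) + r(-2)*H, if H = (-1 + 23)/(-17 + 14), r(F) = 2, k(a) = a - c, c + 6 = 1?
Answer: -47/3 ≈ -15.667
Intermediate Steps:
c = -5 (c = -6 + 1 = -5)
k(a) = 5 + a (k(a) = a - 1*(-5) = a + 5 = 5 + a)
H = -22/3 (H = 22/(-3) = 22*(-1/3) = -22/3 ≈ -7.3333)
k(-6) + r(-2)*H = (5 - 6) + 2*(-22/3) = -1 - 44/3 = -47/3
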